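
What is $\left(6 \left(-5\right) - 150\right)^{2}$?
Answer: $32400$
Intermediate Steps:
$\left(6 \left(-5\right) - 150\right)^{2} = \left(-30 - 150\right)^{2} = \left(-180\right)^{2} = 32400$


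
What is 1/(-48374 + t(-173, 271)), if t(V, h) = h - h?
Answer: -1/48374 ≈ -2.0672e-5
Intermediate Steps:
t(V, h) = 0
1/(-48374 + t(-173, 271)) = 1/(-48374 + 0) = 1/(-48374) = -1/48374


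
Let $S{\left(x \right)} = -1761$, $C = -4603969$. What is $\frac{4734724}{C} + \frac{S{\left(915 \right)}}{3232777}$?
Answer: $- \frac{15314414437957}{14883605091913} \approx -1.0289$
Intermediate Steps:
$\frac{4734724}{C} + \frac{S{\left(915 \right)}}{3232777} = \frac{4734724}{-4603969} - \frac{1761}{3232777} = 4734724 \left(- \frac{1}{4603969}\right) - \frac{1761}{3232777} = - \frac{4734724}{4603969} - \frac{1761}{3232777} = - \frac{15314414437957}{14883605091913}$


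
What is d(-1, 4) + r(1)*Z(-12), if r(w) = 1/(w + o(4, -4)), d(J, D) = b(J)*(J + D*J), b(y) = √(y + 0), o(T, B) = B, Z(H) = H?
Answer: 4 - 5*I ≈ 4.0 - 5.0*I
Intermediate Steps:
b(y) = √y
d(J, D) = √J*(J + D*J)
r(w) = 1/(-4 + w) (r(w) = 1/(w - 4) = 1/(-4 + w))
d(-1, 4) + r(1)*Z(-12) = (-1)^(3/2)*(1 + 4) - 12/(-4 + 1) = -I*5 - 12/(-3) = -5*I - ⅓*(-12) = -5*I + 4 = 4 - 5*I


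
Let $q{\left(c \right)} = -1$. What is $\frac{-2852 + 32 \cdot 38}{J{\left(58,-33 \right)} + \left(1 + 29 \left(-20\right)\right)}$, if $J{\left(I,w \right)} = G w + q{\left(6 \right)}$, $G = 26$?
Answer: $\frac{818}{719} \approx 1.1377$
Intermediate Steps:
$J{\left(I,w \right)} = -1 + 26 w$ ($J{\left(I,w \right)} = 26 w - 1 = -1 + 26 w$)
$\frac{-2852 + 32 \cdot 38}{J{\left(58,-33 \right)} + \left(1 + 29 \left(-20\right)\right)} = \frac{-2852 + 32 \cdot 38}{\left(-1 + 26 \left(-33\right)\right) + \left(1 + 29 \left(-20\right)\right)} = \frac{-2852 + 1216}{\left(-1 - 858\right) + \left(1 - 580\right)} = - \frac{1636}{-859 - 579} = - \frac{1636}{-1438} = \left(-1636\right) \left(- \frac{1}{1438}\right) = \frac{818}{719}$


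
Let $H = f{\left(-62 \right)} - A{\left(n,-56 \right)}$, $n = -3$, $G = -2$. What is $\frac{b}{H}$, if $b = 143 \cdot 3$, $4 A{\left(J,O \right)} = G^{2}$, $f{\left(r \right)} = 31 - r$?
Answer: $\frac{429}{92} \approx 4.663$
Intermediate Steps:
$A{\left(J,O \right)} = 1$ ($A{\left(J,O \right)} = \frac{\left(-2\right)^{2}}{4} = \frac{1}{4} \cdot 4 = 1$)
$b = 429$
$H = 92$ ($H = \left(31 - -62\right) - 1 = \left(31 + 62\right) - 1 = 93 - 1 = 92$)
$\frac{b}{H} = \frac{429}{92}$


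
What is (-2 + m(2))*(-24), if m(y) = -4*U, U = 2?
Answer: 240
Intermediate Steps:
m(y) = -8 (m(y) = -4*2 = -8)
(-2 + m(2))*(-24) = (-2 - 8)*(-24) = -10*(-24) = 240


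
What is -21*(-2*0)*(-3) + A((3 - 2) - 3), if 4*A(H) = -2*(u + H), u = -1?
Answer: 3/2 ≈ 1.5000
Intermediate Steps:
A(H) = 1/2 - H/2 (A(H) = (-2*(-1 + H))/4 = (2 - 2*H)/4 = 1/2 - H/2)
-21*(-2*0)*(-3) + A((3 - 2) - 3) = -21*(-2*0)*(-3) + (1/2 - ((3 - 2) - 3)/2) = -0*(-3) + (1/2 - (1 - 3)/2) = -21*0 + (1/2 - 1/2*(-2)) = 0 + (1/2 + 1) = 0 + 3/2 = 3/2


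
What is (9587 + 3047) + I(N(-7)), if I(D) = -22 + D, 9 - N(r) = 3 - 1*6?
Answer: 12624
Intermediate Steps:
N(r) = 12 (N(r) = 9 - (3 - 1*6) = 9 - (3 - 6) = 9 - 1*(-3) = 9 + 3 = 12)
(9587 + 3047) + I(N(-7)) = (9587 + 3047) + (-22 + 12) = 12634 - 10 = 12624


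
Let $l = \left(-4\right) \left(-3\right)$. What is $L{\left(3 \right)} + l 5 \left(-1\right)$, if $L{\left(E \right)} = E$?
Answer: $-57$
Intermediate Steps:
$l = 12$
$L{\left(3 \right)} + l 5 \left(-1\right) = 3 + 12 \cdot 5 \left(-1\right) = 3 + 12 \left(-5\right) = 3 - 60 = -57$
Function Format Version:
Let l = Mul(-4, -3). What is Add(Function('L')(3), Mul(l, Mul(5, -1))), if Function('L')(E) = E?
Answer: -57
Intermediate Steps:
l = 12
Add(Function('L')(3), Mul(l, Mul(5, -1))) = Add(3, Mul(12, Mul(5, -1))) = Add(3, Mul(12, -5)) = Add(3, -60) = -57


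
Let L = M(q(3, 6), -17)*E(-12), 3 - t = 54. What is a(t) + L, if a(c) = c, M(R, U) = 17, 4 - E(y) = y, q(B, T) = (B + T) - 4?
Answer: 221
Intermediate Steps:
t = -51 (t = 3 - 1*54 = 3 - 54 = -51)
q(B, T) = -4 + B + T
E(y) = 4 - y
L = 272 (L = 17*(4 - 1*(-12)) = 17*(4 + 12) = 17*16 = 272)
a(t) + L = -51 + 272 = 221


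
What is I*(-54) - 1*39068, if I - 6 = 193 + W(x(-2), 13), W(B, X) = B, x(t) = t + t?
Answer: -49598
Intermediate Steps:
x(t) = 2*t
I = 195 (I = 6 + (193 + 2*(-2)) = 6 + (193 - 4) = 6 + 189 = 195)
I*(-54) - 1*39068 = 195*(-54) - 1*39068 = -10530 - 39068 = -49598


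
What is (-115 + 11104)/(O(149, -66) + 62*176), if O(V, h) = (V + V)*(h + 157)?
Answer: 10989/38030 ≈ 0.28896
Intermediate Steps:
O(V, h) = 2*V*(157 + h) (O(V, h) = (2*V)*(157 + h) = 2*V*(157 + h))
(-115 + 11104)/(O(149, -66) + 62*176) = (-115 + 11104)/(2*149*(157 - 66) + 62*176) = 10989/(2*149*91 + 10912) = 10989/(27118 + 10912) = 10989/38030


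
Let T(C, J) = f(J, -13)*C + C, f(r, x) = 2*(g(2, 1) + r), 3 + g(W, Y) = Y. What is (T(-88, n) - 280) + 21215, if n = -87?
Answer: 36511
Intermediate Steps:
g(W, Y) = -3 + Y
f(r, x) = -4 + 2*r (f(r, x) = 2*((-3 + 1) + r) = 2*(-2 + r) = -4 + 2*r)
T(C, J) = C + C*(-4 + 2*J) (T(C, J) = (-4 + 2*J)*C + C = C*(-4 + 2*J) + C = C + C*(-4 + 2*J))
(T(-88, n) - 280) + 21215 = (-88*(-3 + 2*(-87)) - 280) + 21215 = (-88*(-3 - 174) - 280) + 21215 = (-88*(-177) - 280) + 21215 = (15576 - 280) + 21215 = 15296 + 21215 = 36511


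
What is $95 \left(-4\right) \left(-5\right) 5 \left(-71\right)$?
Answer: $-674500$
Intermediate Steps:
$95 \left(-4\right) \left(-5\right) 5 \left(-71\right) = 95 \cdot 20 \cdot 5 \left(-71\right) = 95 \cdot 100 \left(-71\right) = 9500 \left(-71\right) = -674500$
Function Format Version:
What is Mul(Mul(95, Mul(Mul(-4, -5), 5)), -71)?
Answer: -674500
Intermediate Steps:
Mul(Mul(95, Mul(Mul(-4, -5), 5)), -71) = Mul(Mul(95, Mul(20, 5)), -71) = Mul(Mul(95, 100), -71) = Mul(9500, -71) = -674500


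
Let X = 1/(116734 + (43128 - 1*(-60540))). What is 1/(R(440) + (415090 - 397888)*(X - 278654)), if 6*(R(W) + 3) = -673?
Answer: -661206/3169428955143533 ≈ -2.0862e-10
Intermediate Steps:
X = 1/220402 (X = 1/(116734 + (43128 + 60540)) = 1/(116734 + 103668) = 1/220402 ≈ 4.5372e-6)
R(W) = -691/6 (R(W) = -3 + (⅙)*(-673) = -3 - 673/6 = -691/6)
1/(R(440) + (415090 - 397888)*(X - 278654)) = 1/(-691/6 + (415090 - 397888)*(1/220402 - 278654)) = 1/(-691/6 + 17202*(-61415898907/220402)) = 1/(-691/6 - 528238146499107/110201) = 1/(-3169428955143533/661206) = -661206/3169428955143533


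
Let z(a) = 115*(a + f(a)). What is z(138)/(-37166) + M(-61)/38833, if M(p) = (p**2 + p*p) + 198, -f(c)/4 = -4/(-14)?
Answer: -1145296965/5051435473 ≈ -0.22673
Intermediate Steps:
f(c) = -8/7 (f(c) = -(-16)/(-14) = -(-16)*(-1)/14 = -4*2/7 = -8/7)
M(p) = 198 + 2*p**2 (M(p) = (p**2 + p**2) + 198 = 2*p**2 + 198 = 198 + 2*p**2)
z(a) = -920/7 + 115*a (z(a) = 115*(a - 8/7) = 115*(-8/7 + a) = -920/7 + 115*a)
z(138)/(-37166) + M(-61)/38833 = (-920/7 + 115*138)/(-37166) + (198 + 2*(-61)**2)/38833 = (-920/7 + 15870)*(-1/37166) + (198 + 2*3721)*(1/38833) = (110170/7)*(-1/37166) + (198 + 7442)*(1/38833) = -55085/130081 + 7640*(1/38833) = -55085/130081 + 7640/38833 = -1145296965/5051435473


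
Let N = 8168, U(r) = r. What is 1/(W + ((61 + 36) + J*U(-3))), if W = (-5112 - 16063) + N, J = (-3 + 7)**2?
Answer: -1/12958 ≈ -7.7172e-5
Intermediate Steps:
J = 16 (J = 4**2 = 16)
W = -13007 (W = (-5112 - 16063) + 8168 = -21175 + 8168 = -13007)
1/(W + ((61 + 36) + J*U(-3))) = 1/(-13007 + ((61 + 36) + 16*(-3))) = 1/(-13007 + (97 - 48)) = 1/(-13007 + 49) = 1/(-12958) = -1/12958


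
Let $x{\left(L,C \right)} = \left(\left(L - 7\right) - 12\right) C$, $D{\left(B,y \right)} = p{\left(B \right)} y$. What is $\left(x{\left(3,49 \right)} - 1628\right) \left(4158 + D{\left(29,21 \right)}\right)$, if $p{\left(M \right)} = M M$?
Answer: $-52627428$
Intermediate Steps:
$p{\left(M \right)} = M^{2}$
$D{\left(B,y \right)} = y B^{2}$ ($D{\left(B,y \right)} = B^{2} y = y B^{2}$)
$x{\left(L,C \right)} = C \left(-19 + L\right)$ ($x{\left(L,C \right)} = \left(\left(-7 + L\right) - 12\right) C = \left(-19 + L\right) C = C \left(-19 + L\right)$)
$\left(x{\left(3,49 \right)} - 1628\right) \left(4158 + D{\left(29,21 \right)}\right) = \left(49 \left(-19 + 3\right) - 1628\right) \left(4158 + 21 \cdot 29^{2}\right) = \left(49 \left(-16\right) - 1628\right) \left(4158 + 21 \cdot 841\right) = \left(-784 - 1628\right) \left(4158 + 17661\right) = \left(-2412\right) 21819 = -52627428$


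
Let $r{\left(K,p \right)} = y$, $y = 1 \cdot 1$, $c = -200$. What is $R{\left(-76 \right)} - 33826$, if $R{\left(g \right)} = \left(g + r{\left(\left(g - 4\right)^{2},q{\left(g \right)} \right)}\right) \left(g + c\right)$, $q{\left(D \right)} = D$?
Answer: $-13126$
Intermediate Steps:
$y = 1$
$r{\left(K,p \right)} = 1$
$R{\left(g \right)} = \left(1 + g\right) \left(-200 + g\right)$ ($R{\left(g \right)} = \left(g + 1\right) \left(g - 200\right) = \left(1 + g\right) \left(-200 + g\right)$)
$R{\left(-76 \right)} - 33826 = \left(-200 + \left(-76\right)^{2} - -15124\right) - 33826 = \left(-200 + 5776 + 15124\right) - 33826 = 20700 - 33826 = -13126$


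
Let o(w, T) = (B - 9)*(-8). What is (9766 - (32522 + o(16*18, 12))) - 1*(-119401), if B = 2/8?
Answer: 96575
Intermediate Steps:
B = 1/4 (B = 2*(1/8) = 1/4 ≈ 0.25000)
o(w, T) = 70 (o(w, T) = (1/4 - 9)*(-8) = -35/4*(-8) = 70)
(9766 - (32522 + o(16*18, 12))) - 1*(-119401) = (9766 - (32522 + 70)) - 1*(-119401) = (9766 - 1*32592) + 119401 = (9766 - 32592) + 119401 = -22826 + 119401 = 96575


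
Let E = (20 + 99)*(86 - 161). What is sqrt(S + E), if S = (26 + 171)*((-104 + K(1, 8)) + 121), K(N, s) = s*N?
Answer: 20*I*sqrt(10) ≈ 63.246*I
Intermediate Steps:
K(N, s) = N*s
E = -8925 (E = 119*(-75) = -8925)
S = 4925 (S = (26 + 171)*((-104 + 1*8) + 121) = 197*((-104 + 8) + 121) = 197*(-96 + 121) = 197*25 = 4925)
sqrt(S + E) = sqrt(4925 - 8925) = sqrt(-4000) = 20*I*sqrt(10)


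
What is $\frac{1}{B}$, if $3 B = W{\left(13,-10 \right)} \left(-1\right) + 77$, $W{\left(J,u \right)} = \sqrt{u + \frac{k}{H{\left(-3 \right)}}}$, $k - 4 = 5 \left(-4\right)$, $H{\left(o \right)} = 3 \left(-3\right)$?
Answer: $\frac{2079}{53435} + \frac{9 i \sqrt{74}}{53435} \approx 0.038907 + 0.0014489 i$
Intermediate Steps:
$H{\left(o \right)} = -9$
$k = -16$ ($k = 4 + 5 \left(-4\right) = 4 - 20 = -16$)
$W{\left(J,u \right)} = \sqrt{\frac{16}{9} + u}$ ($W{\left(J,u \right)} = \sqrt{u - \frac{16}{-9}} = \sqrt{u - - \frac{16}{9}} = \sqrt{u + \frac{16}{9}} = \sqrt{\frac{16}{9} + u}$)
$B = \frac{77}{3} - \frac{i \sqrt{74}}{9}$ ($B = \frac{\frac{\sqrt{16 + 9 \left(-10\right)}}{3} \left(-1\right) + 77}{3} = \frac{\frac{\sqrt{16 - 90}}{3} \left(-1\right) + 77}{3} = \frac{\frac{\sqrt{-74}}{3} \left(-1\right) + 77}{3} = \frac{\frac{i \sqrt{74}}{3} \left(-1\right) + 77}{3} = \frac{- \frac{i \sqrt{74}}{3} + 77}{3} = \frac{77 - \frac{i \sqrt{74}}{3}}{3} = \frac{77}{3} - \frac{i \sqrt{74}}{9} \approx 25.667 - 0.95581 i$)
$\frac{1}{B} = \frac{1}{\frac{77}{3} - \frac{i \sqrt{74}}{9}}$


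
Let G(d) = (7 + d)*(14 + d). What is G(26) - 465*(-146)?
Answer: 69210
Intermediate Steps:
G(26) - 465*(-146) = (98 + 26**2 + 21*26) - 465*(-146) = (98 + 676 + 546) + 67890 = 1320 + 67890 = 69210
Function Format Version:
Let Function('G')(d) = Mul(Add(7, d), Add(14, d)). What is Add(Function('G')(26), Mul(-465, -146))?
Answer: 69210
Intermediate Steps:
Add(Function('G')(26), Mul(-465, -146)) = Add(Add(98, Pow(26, 2), Mul(21, 26)), Mul(-465, -146)) = Add(Add(98, 676, 546), 67890) = Add(1320, 67890) = 69210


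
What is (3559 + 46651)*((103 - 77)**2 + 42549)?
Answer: 2170327250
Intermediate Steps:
(3559 + 46651)*((103 - 77)**2 + 42549) = 50210*(26**2 + 42549) = 50210*(676 + 42549) = 50210*43225 = 2170327250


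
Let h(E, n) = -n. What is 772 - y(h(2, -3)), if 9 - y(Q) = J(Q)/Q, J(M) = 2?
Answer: 2291/3 ≈ 763.67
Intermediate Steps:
y(Q) = 9 - 2/Q
772 - y(h(2, -3)) = 772 - (9 - 2/((-1*(-3)))) = 772 - (9 - 2/3) = 772 - (9 - 2*⅓) = 772 - (9 - ⅔) = 772 - 1*25/3 = 772 - 25/3 = 2291/3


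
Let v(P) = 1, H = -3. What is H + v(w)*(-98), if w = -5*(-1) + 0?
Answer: -101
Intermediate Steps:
w = 5 (w = 5 + 0 = 5)
H + v(w)*(-98) = -3 + 1*(-98) = -3 - 98 = -101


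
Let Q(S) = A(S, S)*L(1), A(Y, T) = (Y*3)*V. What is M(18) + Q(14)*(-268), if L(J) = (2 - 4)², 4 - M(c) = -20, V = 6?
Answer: -270120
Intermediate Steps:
M(c) = 24 (M(c) = 4 - 1*(-20) = 4 + 20 = 24)
L(J) = 4 (L(J) = (-2)² = 4)
A(Y, T) = 18*Y (A(Y, T) = (Y*3)*6 = (3*Y)*6 = 18*Y)
Q(S) = 72*S (Q(S) = (18*S)*4 = 72*S)
M(18) + Q(14)*(-268) = 24 + (72*14)*(-268) = 24 + 1008*(-268) = 24 - 270144 = -270120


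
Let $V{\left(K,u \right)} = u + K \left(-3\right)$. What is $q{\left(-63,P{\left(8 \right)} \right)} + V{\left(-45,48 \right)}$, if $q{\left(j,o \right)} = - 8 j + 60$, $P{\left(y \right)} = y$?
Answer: $747$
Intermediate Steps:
$V{\left(K,u \right)} = u - 3 K$
$q{\left(j,o \right)} = 60 - 8 j$
$q{\left(-63,P{\left(8 \right)} \right)} + V{\left(-45,48 \right)} = \left(60 - -504\right) + \left(48 - -135\right) = \left(60 + 504\right) + \left(48 + 135\right) = 564 + 183 = 747$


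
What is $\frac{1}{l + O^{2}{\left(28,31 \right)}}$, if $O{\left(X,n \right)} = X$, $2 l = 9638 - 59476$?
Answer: $- \frac{1}{24135} \approx -4.1434 \cdot 10^{-5}$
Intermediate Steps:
$l = -24919$ ($l = \frac{9638 - 59476}{2} = \frac{1}{2} \left(-49838\right) = -24919$)
$\frac{1}{l + O^{2}{\left(28,31 \right)}} = \frac{1}{-24919 + 28^{2}} = \frac{1}{-24919 + 784} = \frac{1}{-24135} = - \frac{1}{24135}$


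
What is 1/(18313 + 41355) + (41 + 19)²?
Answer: 214804801/59668 ≈ 3600.0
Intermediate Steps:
1/(18313 + 41355) + (41 + 19)² = 1/59668 + 60² = 1/59668 + 3600 = 214804801/59668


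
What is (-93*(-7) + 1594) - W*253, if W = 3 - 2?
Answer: 1992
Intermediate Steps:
W = 1
(-93*(-7) + 1594) - W*253 = (-93*(-7) + 1594) - 253 = (651 + 1594) - 1*253 = 2245 - 253 = 1992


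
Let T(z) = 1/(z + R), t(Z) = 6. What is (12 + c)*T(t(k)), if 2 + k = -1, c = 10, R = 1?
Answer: 22/7 ≈ 3.1429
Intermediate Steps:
k = -3 (k = -2 - 1 = -3)
T(z) = 1/(1 + z) (T(z) = 1/(z + 1) = 1/(1 + z))
(12 + c)*T(t(k)) = (12 + 10)/(1 + 6) = 22/7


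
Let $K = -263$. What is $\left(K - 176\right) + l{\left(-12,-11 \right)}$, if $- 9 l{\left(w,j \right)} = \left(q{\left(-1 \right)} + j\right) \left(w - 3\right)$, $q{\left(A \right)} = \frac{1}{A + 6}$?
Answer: $-457$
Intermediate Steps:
$q{\left(A \right)} = \frac{1}{6 + A}$
$l{\left(w,j \right)} = - \frac{\left(-3 + w\right) \left(\frac{1}{5} + j\right)}{9}$ ($l{\left(w,j \right)} = - \frac{\left(\frac{1}{6 - 1} + j\right) \left(w - 3\right)}{9} = - \frac{\left(\frac{1}{5} + j\right) \left(-3 + w\right)}{9} = - \frac{\left(-3 + w\right) \left(\frac{1}{5} + j\right)}{9}$)
$\left(K - 176\right) + l{\left(-12,-11 \right)} = \left(-263 - 176\right) + \left(\frac{1}{15} - - \frac{4}{15} + \frac{1}{3} \left(-11\right) - \left(- \frac{11}{9}\right) \left(-12\right)\right) = \left(-263 - 176\right) + \left(\frac{1}{15} + \frac{4}{15} - \frac{11}{3} - \frac{44}{3}\right) = -439 - 18 = -457$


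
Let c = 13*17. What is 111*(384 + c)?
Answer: 67155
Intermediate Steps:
c = 221
111*(384 + c) = 111*(384 + 221) = 111*605 = 67155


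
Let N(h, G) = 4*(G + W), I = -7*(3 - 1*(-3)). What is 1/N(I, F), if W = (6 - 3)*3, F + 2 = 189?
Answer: 1/784 ≈ 0.0012755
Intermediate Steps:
I = -42 (I = -7*(3 + 3) = -7*6 = -42)
F = 187 (F = -2 + 189 = 187)
W = 9 (W = 3*3 = 9)
N(h, G) = 36 + 4*G (N(h, G) = 4*(G + 9) = 4*(9 + G) = 36 + 4*G)
1/N(I, F) = 1/(36 + 4*187) = 1/(36 + 748) = 1/784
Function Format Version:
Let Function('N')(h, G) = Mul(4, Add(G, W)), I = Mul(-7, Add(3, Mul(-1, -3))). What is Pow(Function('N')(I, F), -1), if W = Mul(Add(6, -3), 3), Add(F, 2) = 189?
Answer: Rational(1, 784) ≈ 0.0012755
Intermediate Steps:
I = -42 (I = Mul(-7, Add(3, 3)) = Mul(-7, 6) = -42)
F = 187 (F = Add(-2, 189) = 187)
W = 9 (W = Mul(3, 3) = 9)
Function('N')(h, G) = Add(36, Mul(4, G)) (Function('N')(h, G) = Mul(4, Add(G, 9)) = Mul(4, Add(9, G)) = Add(36, Mul(4, G)))
Pow(Function('N')(I, F), -1) = Pow(Add(36, Mul(4, 187)), -1) = Pow(Add(36, 748), -1) = Pow(784, -1) = Rational(1, 784)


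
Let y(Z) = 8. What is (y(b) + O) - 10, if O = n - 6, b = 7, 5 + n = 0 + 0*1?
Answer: -13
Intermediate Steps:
n = -5 (n = -5 + (0 + 0*1) = -5 + (0 + 0) = -5 + 0 = -5)
O = -11 (O = -5 - 6 = -11)
(y(b) + O) - 10 = (8 - 11) - 10 = -3 - 10 = -13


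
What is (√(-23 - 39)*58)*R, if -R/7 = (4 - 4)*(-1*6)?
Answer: 0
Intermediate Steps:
R = 0 (R = -7*(4 - 4)*(-1*6) = -0*(-6) = -7*0 = 0)
(√(-23 - 39)*58)*R = (√(-23 - 39)*58)*0 = (√(-62)*58)*0 = ((I*√62)*58)*0 = (58*I*√62)*0 = 0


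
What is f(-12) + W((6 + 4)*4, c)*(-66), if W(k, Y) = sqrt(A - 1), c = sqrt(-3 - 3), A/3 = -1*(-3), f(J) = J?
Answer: -12 - 132*sqrt(2) ≈ -198.68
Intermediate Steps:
A = 9 (A = 3*(-1*(-3)) = 3*3 = 9)
c = I*sqrt(6) (c = sqrt(-6) = I*sqrt(6) ≈ 2.4495*I)
W(k, Y) = 2*sqrt(2) (W(k, Y) = sqrt(9 - 1) = sqrt(8) = 2*sqrt(2))
f(-12) + W((6 + 4)*4, c)*(-66) = -12 + (2*sqrt(2))*(-66) = -12 - 132*sqrt(2)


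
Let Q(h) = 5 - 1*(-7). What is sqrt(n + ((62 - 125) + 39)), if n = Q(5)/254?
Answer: 39*I*sqrt(254)/127 ≈ 4.8942*I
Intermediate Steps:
Q(h) = 12 (Q(h) = 5 + 7 = 12)
n = 6/127 (n = 12/254 = 12*(1/254) = 6/127 ≈ 0.047244)
sqrt(n + ((62 - 125) + 39)) = sqrt(6/127 + ((62 - 125) + 39)) = sqrt(6/127 + (-63 + 39)) = sqrt(6/127 - 24) = sqrt(-3042/127) = 39*I*sqrt(254)/127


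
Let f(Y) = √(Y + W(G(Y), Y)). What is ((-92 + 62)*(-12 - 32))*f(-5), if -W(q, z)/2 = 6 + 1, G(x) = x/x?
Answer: 1320*I*√19 ≈ 5753.8*I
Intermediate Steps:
G(x) = 1
W(q, z) = -14 (W(q, z) = -2*(6 + 1) = -2*7 = -14)
f(Y) = √(-14 + Y) (f(Y) = √(Y - 14) = √(-14 + Y))
((-92 + 62)*(-12 - 32))*f(-5) = ((-92 + 62)*(-12 - 32))*√(-14 - 5) = (-30*(-44))*√(-19) = 1320*(I*√19) = 1320*I*√19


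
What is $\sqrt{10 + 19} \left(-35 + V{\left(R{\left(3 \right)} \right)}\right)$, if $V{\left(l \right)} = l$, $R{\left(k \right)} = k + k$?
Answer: $- 29 \sqrt{29} \approx -156.17$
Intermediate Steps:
$R{\left(k \right)} = 2 k$
$\sqrt{10 + 19} \left(-35 + V{\left(R{\left(3 \right)} \right)}\right) = \sqrt{10 + 19} \left(-35 + 2 \cdot 3\right) = \sqrt{29} \left(-35 + 6\right) = \sqrt{29} \left(-29\right) = - 29 \sqrt{29}$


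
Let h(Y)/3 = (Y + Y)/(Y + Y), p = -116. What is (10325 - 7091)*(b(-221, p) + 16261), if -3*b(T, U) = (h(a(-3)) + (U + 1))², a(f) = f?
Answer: 39065642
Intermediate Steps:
h(Y) = 3 (h(Y) = 3*((Y + Y)/(Y + Y)) = 3*((2*Y)/((2*Y))) = 3*((2*Y)*(1/(2*Y))) = 3*1 = 3)
b(T, U) = -(4 + U)²/3 (b(T, U) = -(3 + (U + 1))²/3 = -(3 + (1 + U))²/3 = -(4 + U)²/3)
(10325 - 7091)*(b(-221, p) + 16261) = (10325 - 7091)*(-(4 - 116)²/3 + 16261) = 3234*(-⅓*(-112)² + 16261) = 3234*(-⅓*12544 + 16261) = 3234*(-12544/3 + 16261) = 3234*(36239/3) = 39065642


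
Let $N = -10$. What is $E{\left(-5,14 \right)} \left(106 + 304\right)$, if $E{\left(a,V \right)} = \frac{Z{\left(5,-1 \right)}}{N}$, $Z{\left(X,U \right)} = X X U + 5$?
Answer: $820$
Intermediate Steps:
$Z{\left(X,U \right)} = 5 + U X^{2}$ ($Z{\left(X,U \right)} = X U X + 5 = U X^{2} + 5 = 5 + U X^{2}$)
$E{\left(a,V \right)} = 2$ ($E{\left(a,V \right)} = \frac{5 - 5^{2}}{-10} = \left(5 - 25\right) \left(- \frac{1}{10}\right) = \left(-20\right) \left(- \frac{1}{10}\right) = 2$)
$E{\left(-5,14 \right)} \left(106 + 304\right) = 2 \left(106 + 304\right) = 2 \cdot 410 = 820$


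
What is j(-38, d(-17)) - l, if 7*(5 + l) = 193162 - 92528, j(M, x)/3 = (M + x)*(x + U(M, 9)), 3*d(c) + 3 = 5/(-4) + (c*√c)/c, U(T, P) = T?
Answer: -3264553/336 - 473*I*√17/6 ≈ -9715.9 - 325.04*I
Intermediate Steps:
d(c) = -17/12 + √c/3 (d(c) = -1 + (5/(-4) + (c*√c)/c)/3 = -1 + (5*(-¼) + c^(3/2)/c)/3 = -1 + (-5/4 + √c)/3 = -1 + (-5/12 + √c/3) = -17/12 + √c/3)
j(M, x) = 3*(M + x)² (j(M, x) = 3*((M + x)*(x + M)) = 3*((M + x)*(M + x)) = 3*(M + x)²)
l = 100599/7 (l = -5 + (193162 - 92528)/7 = -5 + (⅐)*100634 = -5 + 100634/7 = 100599/7 ≈ 14371.)
j(-38, d(-17)) - l = (3*(-38)² + 3*(-17/12 + √(-17)/3)² + 6*(-38)*(-17/12 + √(-17)/3)) - 1*100599/7 = (3*1444 + 3*(-17/12 + (I*√17)/3)² + 6*(-38)*(-17/12 + (I*√17)/3)) - 100599/7 = (4332 + 3*(-17/12 + I*√17/3)² + 6*(-38)*(-17/12 + I*√17/3)) - 100599/7 = (4332 + 3*(-17/12 + I*√17/3)² + (323 - 76*I*√17)) - 100599/7 = (4655 + 3*(-17/12 + I*√17/3)² - 76*I*√17) - 100599/7 = -68014/7 + 3*(-17/12 + I*√17/3)² - 76*I*√17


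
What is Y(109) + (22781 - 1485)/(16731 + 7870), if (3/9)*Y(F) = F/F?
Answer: 95099/24601 ≈ 3.8657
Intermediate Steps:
Y(F) = 3 (Y(F) = 3*(F/F) = 3*1 = 3)
Y(109) + (22781 - 1485)/(16731 + 7870) = 3 + (22781 - 1485)/(16731 + 7870) = 3 + 21296/24601 = 95099/24601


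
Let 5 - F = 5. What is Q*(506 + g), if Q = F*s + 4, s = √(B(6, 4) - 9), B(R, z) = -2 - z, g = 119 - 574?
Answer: 204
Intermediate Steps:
F = 0 (F = 5 - 1*5 = 5 - 5 = 0)
g = -455
s = I*√15 (s = √((-2 - 1*4) - 9) = √((-2 - 4) - 9) = √(-6 - 9) = √(-15) = I*√15 ≈ 3.873*I)
Q = 4 (Q = 0*(I*√15) + 4 = 0 + 4 = 4)
Q*(506 + g) = 4*(506 - 455) = 4*51 = 204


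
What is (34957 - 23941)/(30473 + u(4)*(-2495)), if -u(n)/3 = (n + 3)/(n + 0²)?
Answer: 44064/174287 ≈ 0.25282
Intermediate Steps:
u(n) = -3*(3 + n)/n (u(n) = -3*(n + 3)/(n + 0²) = -3*(3 + n)/(n + 0) = -3*(3 + n)/n)
(34957 - 23941)/(30473 + u(4)*(-2495)) = (34957 - 23941)/(30473 + (-3 - 9/4)*(-2495)) = 11016/(30473 + (-3 - 9*¼)*(-2495)) = 11016/(30473 + (-3 - 9/4)*(-2495)) = 11016/(30473 - 21/4*(-2495)) = 11016/(30473 + 52395/4) = 11016/(174287/4) = 11016*(4/174287) = 44064/174287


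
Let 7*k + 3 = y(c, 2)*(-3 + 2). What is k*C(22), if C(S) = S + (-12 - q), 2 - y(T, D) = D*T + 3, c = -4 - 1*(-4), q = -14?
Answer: -48/7 ≈ -6.8571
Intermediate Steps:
c = 0 (c = -4 + 4 = 0)
y(T, D) = -1 - D*T (y(T, D) = 2 - (D*T + 3) = 2 - (3 + D*T) = 2 + (-3 - D*T) = -1 - D*T)
C(S) = 2 + S (C(S) = S + (-12 - 1*(-14)) = S + (-12 + 14) = S + 2 = 2 + S)
k = -2/7 (k = -3/7 + ((-1 - 1*2*0)*(-3 + 2))/7 = -3/7 + ((-1 + 0)*(-1))/7 = -3/7 + (-1*(-1))/7 = -3/7 + (1/7)*1 = -3/7 + 1/7 = -2/7 ≈ -0.28571)
k*C(22) = -2*(2 + 22)/7 = -2/7*24 = -48/7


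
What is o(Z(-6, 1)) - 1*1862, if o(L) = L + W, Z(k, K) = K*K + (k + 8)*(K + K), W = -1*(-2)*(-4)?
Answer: -1865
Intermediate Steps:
W = -8 (W = 2*(-4) = -8)
Z(k, K) = K² + 2*K*(8 + k) (Z(k, K) = K² + (8 + k)*(2*K) = K² + 2*K*(8 + k))
o(L) = -8 + L (o(L) = L - 8 = -8 + L)
o(Z(-6, 1)) - 1*1862 = (-8 + 1*(16 + 1 + 2*(-6))) - 1*1862 = (-8 + 1*(16 + 1 - 12)) - 1862 = (-8 + 1*5) - 1862 = (-8 + 5) - 1862 = -3 - 1862 = -1865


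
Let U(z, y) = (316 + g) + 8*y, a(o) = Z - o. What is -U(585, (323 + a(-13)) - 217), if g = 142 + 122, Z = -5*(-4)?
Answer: -1692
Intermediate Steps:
Z = 20
a(o) = 20 - o
g = 264
U(z, y) = 580 + 8*y (U(z, y) = (316 + 264) + 8*y = 580 + 8*y)
-U(585, (323 + a(-13)) - 217) = -(580 + 8*((323 + (20 - 1*(-13))) - 217)) = -(580 + 8*((323 + (20 + 13)) - 217)) = -(580 + 8*((323 + 33) - 217)) = -(580 + 8*(356 - 217)) = -(580 + 8*139) = -(580 + 1112) = -1*1692 = -1692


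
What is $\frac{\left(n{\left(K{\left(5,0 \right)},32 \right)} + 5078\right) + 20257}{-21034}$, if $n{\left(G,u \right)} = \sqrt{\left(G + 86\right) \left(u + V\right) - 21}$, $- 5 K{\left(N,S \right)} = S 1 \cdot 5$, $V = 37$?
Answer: $- \frac{25335}{21034} - \frac{9 \sqrt{73}}{21034} \approx -1.2081$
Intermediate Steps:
$K{\left(N,S \right)} = - S$ ($K{\left(N,S \right)} = - \frac{S 1 \cdot 5}{5} = - \frac{S 5}{5} = - \frac{5 S}{5} = - S$)
$n{\left(G,u \right)} = \sqrt{-21 + \left(37 + u\right) \left(86 + G\right)}$ ($n{\left(G,u \right)} = \sqrt{\left(G + 86\right) \left(u + 37\right) - 21} = \sqrt{\left(86 + G\right) \left(37 + u\right) - 21} = \sqrt{\left(37 + u\right) \left(86 + G\right) - 21} = \sqrt{-21 + \left(37 + u\right) \left(86 + G\right)}$)
$\frac{\left(n{\left(K{\left(5,0 \right)},32 \right)} + 5078\right) + 20257}{-21034} = \frac{\left(\sqrt{3161 + 37 \left(\left(-1\right) 0\right) + 86 \cdot 32 + \left(-1\right) 0 \cdot 32} + 5078\right) + 20257}{-21034} = \left(\left(\sqrt{3161 + 37 \cdot 0 + 2752 + 0 \cdot 32} + 5078\right) + 20257\right) \left(- \frac{1}{21034}\right) = \left(\left(\sqrt{3161 + 0 + 2752 + 0} + 5078\right) + 20257\right) \left(- \frac{1}{21034}\right) = \left(\left(\sqrt{5913} + 5078\right) + 20257\right) \left(- \frac{1}{21034}\right) = \left(\left(9 \sqrt{73} + 5078\right) + 20257\right) \left(- \frac{1}{21034}\right) = \left(\left(5078 + 9 \sqrt{73}\right) + 20257\right) \left(- \frac{1}{21034}\right) = \left(25335 + 9 \sqrt{73}\right) \left(- \frac{1}{21034}\right) = - \frac{25335}{21034} - \frac{9 \sqrt{73}}{21034}$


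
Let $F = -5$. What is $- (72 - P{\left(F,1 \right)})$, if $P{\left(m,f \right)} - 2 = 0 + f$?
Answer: $-69$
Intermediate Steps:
$P{\left(m,f \right)} = 2 + f$ ($P{\left(m,f \right)} = 2 + \left(0 + f\right) = 2 + f$)
$- (72 - P{\left(F,1 \right)}) = - (72 - \left(2 + 1\right)) = - (72 - 3) = \left(-1\right) 69 = -69$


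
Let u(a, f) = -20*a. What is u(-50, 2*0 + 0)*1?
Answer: 1000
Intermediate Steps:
u(-50, 2*0 + 0)*1 = -20*(-50)*1 = 1000*1 = 1000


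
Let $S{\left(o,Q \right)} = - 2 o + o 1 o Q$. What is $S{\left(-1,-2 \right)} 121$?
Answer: $0$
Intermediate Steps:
$S{\left(o,Q \right)} = - 2 o + Q o^{2}$ ($S{\left(o,Q \right)} = - 2 o + o o Q = - 2 o + o^{2} Q = - 2 o + Q o^{2}$)
$S{\left(-1,-2 \right)} 121 = - (-2 - -2) 121 = - (-2 + 2) 121 = \left(-1\right) 0 \cdot 121 = 0 \cdot 121 = 0$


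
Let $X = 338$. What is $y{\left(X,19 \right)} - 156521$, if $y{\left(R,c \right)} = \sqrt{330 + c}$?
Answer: $-156521 + \sqrt{349} \approx -1.565 \cdot 10^{5}$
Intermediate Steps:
$y{\left(X,19 \right)} - 156521 = \sqrt{330 + 19} - 156521 = \sqrt{349} - 156521 = -156521 + \sqrt{349}$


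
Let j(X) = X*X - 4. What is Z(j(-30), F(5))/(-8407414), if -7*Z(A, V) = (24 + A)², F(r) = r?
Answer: 423200/29425949 ≈ 0.014382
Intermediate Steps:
j(X) = -4 + X² (j(X) = X² - 4 = -4 + X²)
Z(A, V) = -(24 + A)²/7
Z(j(-30), F(5))/(-8407414) = -(24 + (-4 + (-30)²))²/7/(-8407414) = -(24 + (-4 + 900))²/7*(-1/8407414) = -(24 + 896)²/7*(-1/8407414) = -⅐*920²*(-1/8407414) = -⅐*846400*(-1/8407414) = -846400/7*(-1/8407414) = 423200/29425949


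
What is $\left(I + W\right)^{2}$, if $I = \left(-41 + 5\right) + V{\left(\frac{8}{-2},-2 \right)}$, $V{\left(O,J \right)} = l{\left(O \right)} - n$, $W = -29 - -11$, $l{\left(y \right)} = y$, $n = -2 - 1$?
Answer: $3025$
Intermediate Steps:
$n = -3$
$W = -18$ ($W = -29 + 11 = -18$)
$V{\left(O,J \right)} = 3 + O$ ($V{\left(O,J \right)} = O - -3 = O + 3 = 3 + O$)
$I = -37$ ($I = \left(-41 + 5\right) + \left(3 + \frac{8}{-2}\right) = -36 + \left(3 + 8 \left(- \frac{1}{2}\right)\right) = -36 + \left(3 - 4\right) = -36 - 1 = -37$)
$\left(I + W\right)^{2} = \left(-37 - 18\right)^{2} = \left(-55\right)^{2} = 3025$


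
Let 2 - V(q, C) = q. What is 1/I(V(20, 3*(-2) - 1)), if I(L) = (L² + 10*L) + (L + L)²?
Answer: 1/1440 ≈ 0.00069444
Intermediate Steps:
V(q, C) = 2 - q
I(L) = 5*L² + 10*L (I(L) = (L² + 10*L) + (2*L)² = (L² + 10*L) + 4*L² = 5*L² + 10*L)
1/I(V(20, 3*(-2) - 1)) = 1/(5*(2 - 1*20)*(2 + (2 - 1*20))) = 1/(5*(2 - 20)*(2 + (2 - 20))) = 1/(5*(-18)*(2 - 18)) = 1/(5*(-18)*(-16)) = 1/1440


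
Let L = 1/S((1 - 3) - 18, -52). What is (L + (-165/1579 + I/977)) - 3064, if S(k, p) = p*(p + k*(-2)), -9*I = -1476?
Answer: -2949448624981/962634192 ≈ -3063.9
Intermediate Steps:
I = 164 (I = -⅑*(-1476) = 164)
S(k, p) = p*(p - 2*k)
L = 1/624 (L = 1/(-52*(-52 - 2*((1 - 3) - 18))) = 1/(-52*(-52 - 2*(-2 - 18))) = 1/(-52*(-52 - 2*(-20))) = 1/(-52*(-52 + 40)) = 1/(-52*(-12)) = 1/624 ≈ 0.0016026)
(L + (-165/1579 + I/977)) - 3064 = (1/624 + (-165/1579 + 164/977)) - 3064 = (1/624 + 97751/1542683) - 3064 = 62539307/962634192 - 3064 = -2949448624981/962634192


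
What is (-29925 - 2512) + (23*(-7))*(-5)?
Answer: -31632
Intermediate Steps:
(-29925 - 2512) + (23*(-7))*(-5) = -32437 - 161*(-5) = -32437 + 805 = -31632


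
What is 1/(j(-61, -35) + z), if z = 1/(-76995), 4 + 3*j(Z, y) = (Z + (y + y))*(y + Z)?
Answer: 76995/322660379 ≈ 0.00023863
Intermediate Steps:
j(Z, y) = -4/3 + (Z + y)*(Z + 2*y)/3 (j(Z, y) = -4/3 + ((Z + (y + y))*(y + Z))/3 = -4/3 + ((Z + 2*y)*(Z + y))/3 = -4/3 + ((Z + y)*(Z + 2*y))/3 = -4/3 + (Z + y)*(Z + 2*y)/3)
z = -1/76995 ≈ -1.2988e-5
1/(j(-61, -35) + z) = 1/((-4/3 + (1/3)*(-61)**2 + (2/3)*(-35)**2 - 61*(-35)) - 1/76995) = 1/((-4/3 + (1/3)*3721 + (2/3)*1225 + 2135) - 1/76995) = 1/((-4/3 + 3721/3 + 2450/3 + 2135) - 1/76995) = 1/(12572/3 - 1/76995) = 1/(322660379/76995) = 76995/322660379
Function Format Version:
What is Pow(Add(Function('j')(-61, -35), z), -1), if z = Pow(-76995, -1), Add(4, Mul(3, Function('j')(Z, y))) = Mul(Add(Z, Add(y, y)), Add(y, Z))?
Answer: Rational(76995, 322660379) ≈ 0.00023863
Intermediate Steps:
Function('j')(Z, y) = Add(Rational(-4, 3), Mul(Rational(1, 3), Add(Z, y), Add(Z, Mul(2, y)))) (Function('j')(Z, y) = Add(Rational(-4, 3), Mul(Rational(1, 3), Mul(Add(Z, Add(y, y)), Add(y, Z)))) = Add(Rational(-4, 3), Mul(Rational(1, 3), Mul(Add(Z, Mul(2, y)), Add(Z, y)))) = Add(Rational(-4, 3), Mul(Rational(1, 3), Mul(Add(Z, y), Add(Z, Mul(2, y))))) = Add(Rational(-4, 3), Mul(Rational(1, 3), Add(Z, y), Add(Z, Mul(2, y)))))
z = Rational(-1, 76995) ≈ -1.2988e-5
Pow(Add(Function('j')(-61, -35), z), -1) = Pow(Add(Add(Rational(-4, 3), Mul(Rational(1, 3), Pow(-61, 2)), Mul(Rational(2, 3), Pow(-35, 2)), Mul(-61, -35)), Rational(-1, 76995)), -1) = Pow(Add(Add(Rational(-4, 3), Mul(Rational(1, 3), 3721), Mul(Rational(2, 3), 1225), 2135), Rational(-1, 76995)), -1) = Pow(Add(Add(Rational(-4, 3), Rational(3721, 3), Rational(2450, 3), 2135), Rational(-1, 76995)), -1) = Pow(Add(Rational(12572, 3), Rational(-1, 76995)), -1) = Pow(Rational(322660379, 76995), -1) = Rational(76995, 322660379)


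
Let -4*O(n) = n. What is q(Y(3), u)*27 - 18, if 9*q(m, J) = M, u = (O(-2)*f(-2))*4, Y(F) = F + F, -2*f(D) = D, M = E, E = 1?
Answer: -15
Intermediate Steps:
M = 1
f(D) = -D/2
O(n) = -n/4
Y(F) = 2*F
u = 2 (u = ((-1/4*(-2))*(-1/2*(-2)))*4 = ((1/2)*1)*4 = (1/2)*4 = 2)
q(m, J) = 1/9 (q(m, J) = (1/9)*1 = 1/9)
q(Y(3), u)*27 - 18 = (1/9)*27 - 18 = 3 - 18 = -15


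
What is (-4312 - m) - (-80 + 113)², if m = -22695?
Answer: 17294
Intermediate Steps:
(-4312 - m) - (-80 + 113)² = (-4312 - 1*(-22695)) - (-80 + 113)² = (-4312 + 22695) - 1*33² = 18383 - 1*1089 = 18383 - 1089 = 17294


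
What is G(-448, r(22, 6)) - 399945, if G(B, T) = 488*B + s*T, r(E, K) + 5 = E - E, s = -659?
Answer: -615274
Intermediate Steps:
r(E, K) = -5 (r(E, K) = -5 + (E - E) = -5 + 0 = -5)
G(B, T) = -659*T + 488*B (G(B, T) = 488*B - 659*T = -659*T + 488*B)
G(-448, r(22, 6)) - 399945 = (-659*(-5) + 488*(-448)) - 399945 = (3295 - 218624) - 399945 = -215329 - 399945 = -615274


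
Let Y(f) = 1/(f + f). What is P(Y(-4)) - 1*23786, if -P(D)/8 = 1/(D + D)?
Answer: -23754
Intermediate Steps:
Y(f) = 1/(2*f)
P(D) = -4/D (P(D) = -8/(D + D) = -8*1/(2*D) = -4/D)
P(Y(-4)) - 1*23786 = -4/((½)/(-4)) - 1*23786 = -4/((½)*(-¼)) - 23786 = -4/(-⅛) - 23786 = -4*(-8) - 23786 = 32 - 23786 = -23754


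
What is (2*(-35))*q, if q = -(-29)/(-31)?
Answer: 2030/31 ≈ 65.484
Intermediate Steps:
q = -29/31 (q = -(-29)*(-1)/31 = -1*29/31 = -29/31 ≈ -0.93548)
(2*(-35))*q = (2*(-35))*(-29/31) = -70*(-29/31) = 2030/31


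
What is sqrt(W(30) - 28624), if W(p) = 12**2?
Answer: 8*I*sqrt(445) ≈ 168.76*I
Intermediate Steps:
W(p) = 144
sqrt(W(30) - 28624) = sqrt(144 - 28624) = sqrt(-28480) = 8*I*sqrt(445)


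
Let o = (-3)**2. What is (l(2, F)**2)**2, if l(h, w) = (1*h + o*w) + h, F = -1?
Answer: 625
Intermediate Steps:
o = 9
l(h, w) = 2*h + 9*w (l(h, w) = (1*h + 9*w) + h = (h + 9*w) + h = 2*h + 9*w)
(l(2, F)**2)**2 = ((2*2 + 9*(-1))**2)**2 = ((4 - 9)**2)**2 = ((-5)**2)**2 = 25**2 = 625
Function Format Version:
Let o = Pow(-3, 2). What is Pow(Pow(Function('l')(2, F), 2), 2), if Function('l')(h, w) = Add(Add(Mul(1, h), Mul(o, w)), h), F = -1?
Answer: 625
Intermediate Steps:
o = 9
Function('l')(h, w) = Add(Mul(2, h), Mul(9, w)) (Function('l')(h, w) = Add(Add(Mul(1, h), Mul(9, w)), h) = Add(Add(h, Mul(9, w)), h) = Add(Mul(2, h), Mul(9, w)))
Pow(Pow(Function('l')(2, F), 2), 2) = Pow(Pow(Add(Mul(2, 2), Mul(9, -1)), 2), 2) = Pow(Pow(Add(4, -9), 2), 2) = Pow(Pow(-5, 2), 2) = Pow(25, 2) = 625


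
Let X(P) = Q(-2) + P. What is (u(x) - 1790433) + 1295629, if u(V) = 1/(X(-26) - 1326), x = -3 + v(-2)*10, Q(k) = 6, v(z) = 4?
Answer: -666006185/1346 ≈ -4.9480e+5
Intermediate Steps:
x = 37 (x = -3 + 4*10 = -3 + 40 = 37)
X(P) = 6 + P
u(V) = -1/1346 (u(V) = 1/((6 - 26) - 1326) = 1/(-20 - 1326) = 1/(-1346) = -1/1346)
(u(x) - 1790433) + 1295629 = (-1/1346 - 1790433) + 1295629 = -2409922819/1346 + 1295629 = -666006185/1346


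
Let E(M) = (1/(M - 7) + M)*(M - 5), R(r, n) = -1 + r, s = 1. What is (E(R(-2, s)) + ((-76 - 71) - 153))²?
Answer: 1893376/25 ≈ 75735.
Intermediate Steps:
E(M) = (-5 + M)*(M + 1/(-7 + M)) (E(M) = (1/(-7 + M) + M)*(-5 + M) = (M + 1/(-7 + M))*(-5 + M) = (-5 + M)*(M + 1/(-7 + M)))
(E(R(-2, s)) + ((-76 - 71) - 153))² = ((-5 + (-1 - 2)³ - 12*(-1 - 2)² + 36*(-1 - 2))/(-7 + (-1 - 2)) + ((-76 - 71) - 153))² = ((-5 + (-3)³ - 12*(-3)² + 36*(-3))/(-7 - 3) + (-147 - 153))² = ((-5 - 27 - 12*9 - 108)/(-10) - 300)² = (-(-5 - 27 - 108 - 108)/10 - 300)² = (-⅒*(-248) - 300)² = (124/5 - 300)² = (-1376/5)² = 1893376/25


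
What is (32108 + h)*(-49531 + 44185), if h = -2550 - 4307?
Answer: -134991846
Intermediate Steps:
h = -6857
(32108 + h)*(-49531 + 44185) = (32108 - 6857)*(-49531 + 44185) = 25251*(-5346) = -134991846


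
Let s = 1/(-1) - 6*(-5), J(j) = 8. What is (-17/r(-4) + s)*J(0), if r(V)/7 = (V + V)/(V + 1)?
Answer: 1573/7 ≈ 224.71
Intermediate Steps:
r(V) = 14*V/(1 + V) (r(V) = 7*((V + V)/(V + 1)) = 7*((2*V)/(1 + V)) = 7*(2*V/(1 + V)) = 14*V/(1 + V))
s = 29 (s = -1 + 30 = 29)
(-17/r(-4) + s)*J(0) = (-17/(14*(-4)/(1 - 4)) + 29)*8 = (-17/(14*(-4)/(-3)) + 29)*8 = (-17/(14*(-4)*(-⅓)) + 29)*8 = (-17/56/3 + 29)*8 = (-17*3/56 + 29)*8 = (-51/56 + 29)*8 = (1573/56)*8 = 1573/7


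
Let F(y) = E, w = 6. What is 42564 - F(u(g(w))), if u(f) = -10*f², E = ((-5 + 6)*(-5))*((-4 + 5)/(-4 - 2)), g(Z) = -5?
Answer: 255379/6 ≈ 42563.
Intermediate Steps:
E = ⅚ (E = (1*(-5))*(1/(-6)) = -5*(-1)/6 = -5*(-⅙) = ⅚ ≈ 0.83333)
F(y) = ⅚
42564 - F(u(g(w))) = 42564 - 1*⅚ = 42564 - ⅚ = 255379/6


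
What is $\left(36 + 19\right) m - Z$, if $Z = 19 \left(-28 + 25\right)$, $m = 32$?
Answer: $1817$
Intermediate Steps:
$Z = -57$ ($Z = 19 \left(-3\right) = -57$)
$\left(36 + 19\right) m - Z = \left(36 + 19\right) 32 - -57 = 55 \cdot 32 + 57 = 1760 + 57 = 1817$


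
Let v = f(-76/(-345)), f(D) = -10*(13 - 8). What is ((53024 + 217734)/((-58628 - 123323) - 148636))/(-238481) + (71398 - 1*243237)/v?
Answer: 13547566535568033/3941935917350 ≈ 3436.8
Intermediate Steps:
f(D) = -50 (f(D) = -10*5 = -50)
v = -50
((53024 + 217734)/((-58628 - 123323) - 148636))/(-238481) + (71398 - 1*243237)/v = ((53024 + 217734)/((-58628 - 123323) - 148636))/(-238481) + (71398 - 1*243237)/(-50) = (270758/(-181951 - 148636))*(-1/238481) + (71398 - 243237)*(-1/50) = (270758/(-330587))*(-1/238481) - 171839*(-1/50) = (270758*(-1/330587))*(-1/238481) + 171839/50 = -270758/330587*(-1/238481) + 171839/50 = 270758/78838718347 + 171839/50 = 13547566535568033/3941935917350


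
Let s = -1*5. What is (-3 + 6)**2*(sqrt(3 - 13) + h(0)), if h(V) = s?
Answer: -45 + 9*I*sqrt(10) ≈ -45.0 + 28.461*I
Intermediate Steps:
s = -5
h(V) = -5
(-3 + 6)**2*(sqrt(3 - 13) + h(0)) = (-3 + 6)**2*(sqrt(3 - 13) - 5) = 3**2*(sqrt(-10) - 5) = 9*(I*sqrt(10) - 5) = 9*(-5 + I*sqrt(10)) = -45 + 9*I*sqrt(10)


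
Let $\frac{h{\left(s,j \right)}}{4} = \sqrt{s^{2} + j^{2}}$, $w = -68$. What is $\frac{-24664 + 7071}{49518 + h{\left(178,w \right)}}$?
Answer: $- \frac{435585087}{1225725698} + \frac{35186 \sqrt{9077}}{612862849} \approx -0.3499$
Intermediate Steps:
$h{\left(s,j \right)} = 4 \sqrt{j^{2} + s^{2}}$ ($h{\left(s,j \right)} = 4 \sqrt{s^{2} + j^{2}} = 4 \sqrt{j^{2} + s^{2}}$)
$\frac{-24664 + 7071}{49518 + h{\left(178,w \right)}} = \frac{-24664 + 7071}{49518 + 4 \sqrt{\left(-68\right)^{2} + 178^{2}}} = - \frac{17593}{49518 + 4 \sqrt{4624 + 31684}} = - \frac{17593}{49518 + 4 \sqrt{36308}} = - \frac{17593}{49518 + 4 \cdot 2 \sqrt{9077}} = - \frac{17593}{49518 + 8 \sqrt{9077}}$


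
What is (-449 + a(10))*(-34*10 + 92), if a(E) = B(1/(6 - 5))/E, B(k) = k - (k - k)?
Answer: 556636/5 ≈ 1.1133e+5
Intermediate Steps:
B(k) = k (B(k) = k - 1*0 = k + 0 = k)
a(E) = 1/E (a(E) = 1/((6 - 5)*E) = 1/(1*E) = 1/E)
(-449 + a(10))*(-34*10 + 92) = (-449 + 1/10)*(-34*10 + 92) = (-449 + 1/10)*(-340 + 92) = -4489/10*(-248) = 556636/5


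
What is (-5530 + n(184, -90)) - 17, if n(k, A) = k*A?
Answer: -22107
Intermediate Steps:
n(k, A) = A*k
(-5530 + n(184, -90)) - 17 = (-5530 - 90*184) - 17 = (-5530 - 16560) - 17 = -22090 - 17 = -22107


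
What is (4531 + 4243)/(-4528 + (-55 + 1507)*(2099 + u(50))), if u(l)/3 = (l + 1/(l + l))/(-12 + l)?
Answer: 8335300/2896505089 ≈ 0.0028777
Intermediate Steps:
u(l) = 3*(l + 1/(2*l))/(-12 + l) (u(l) = 3*((l + 1/(l + l))/(-12 + l)) = 3*((l + 1/(2*l))/(-12 + l)) = 3*(l + 1/(2*l))/(-12 + l))
(4531 + 4243)/(-4528 + (-55 + 1507)*(2099 + u(50))) = (4531 + 4243)/(-4528 + (-55 + 1507)*(2099 + (3/2)*(1 + 2*50²)/(50*(-12 + 50)))) = 8774/(-4528 + 1452*(2099 + (3/2)*(1/50)*(1 + 2*2500)/38)) = 8774/(-4528 + 1452*(2099 + (3/2)*(1/50)*(1/38)*(1 + 5000))) = 8774/(-4528 + 1452*(2099 + (3/2)*(1/50)*(1/38)*5001)) = 8774/(-4528 + 1452*(2099 + 15003/3800)) = 8774/(-4528 + 1452*(7991203/3800)) = 8774/(-4528 + 2900806689/950) = 8774/(2896505089/950) = 8774*(950/2896505089) = 8335300/2896505089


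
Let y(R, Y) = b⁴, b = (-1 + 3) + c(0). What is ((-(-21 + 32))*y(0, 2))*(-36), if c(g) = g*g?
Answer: 6336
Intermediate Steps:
c(g) = g²
b = 2 (b = (-1 + 3) + 0² = 2 + 0 = 2)
y(R, Y) = 16 (y(R, Y) = 2⁴ = 16)
((-(-21 + 32))*y(0, 2))*(-36) = (-(-21 + 32)*16)*(-36) = (-1*11*16)*(-36) = -11*16*(-36) = -176*(-36) = 6336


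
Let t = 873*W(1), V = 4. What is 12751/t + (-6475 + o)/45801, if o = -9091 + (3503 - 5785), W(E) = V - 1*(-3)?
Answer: 2512907/1480899 ≈ 1.6969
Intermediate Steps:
W(E) = 7 (W(E) = 4 - 1*(-3) = 4 + 3 = 7)
o = -11373 (o = -9091 - 2282 = -11373)
t = 6111 (t = 873*7 = 6111)
12751/t + (-6475 + o)/45801 = 12751/6111 + (-6475 - 11373)/45801 = 12751*(1/6111) - 17848*1/45801 = 12751/6111 - 17848/45801 = 2512907/1480899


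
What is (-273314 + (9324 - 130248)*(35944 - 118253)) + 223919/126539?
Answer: 1259424977324797/126539 ≈ 9.9529e+9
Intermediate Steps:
(-273314 + (9324 - 130248)*(35944 - 118253)) + 223919/126539 = (-273314 - 120924*(-82309)) + 223919*(1/126539) = (-273314 + 9953133516) + 223919/126539 = 9952860202 + 223919/126539 = 1259424977324797/126539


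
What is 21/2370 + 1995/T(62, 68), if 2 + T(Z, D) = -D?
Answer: -11254/395 ≈ -28.491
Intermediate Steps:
T(Z, D) = -2 - D
21/2370 + 1995/T(62, 68) = 21/2370 + 1995/(-2 - 1*68) = 21*(1/2370) + 1995/(-2 - 68) = 7/790 + 1995/(-70) = 7/790 + 1995*(-1/70) = 7/790 - 57/2 = -11254/395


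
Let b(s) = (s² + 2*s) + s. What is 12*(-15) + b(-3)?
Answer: -180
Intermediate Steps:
b(s) = s² + 3*s
12*(-15) + b(-3) = 12*(-15) - 3*(3 - 3) = -180 - 3*0 = -180 + 0 = -180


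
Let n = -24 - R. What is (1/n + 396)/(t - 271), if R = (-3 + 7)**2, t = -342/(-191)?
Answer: -3025249/2056760 ≈ -1.4709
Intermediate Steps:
t = 342/191 (t = -342*(-1/191) = 342/191 ≈ 1.7906)
R = 16 (R = 4**2 = 16)
n = -40 (n = -24 - 1*16 = -24 - 16 = -40)
(1/n + 396)/(t - 271) = (1/(-40) + 396)/(342/191 - 271) = (-1/40 + 396)/(-51419/191) = -191/51419*15839/40 = -3025249/2056760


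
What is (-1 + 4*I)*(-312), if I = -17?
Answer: 21528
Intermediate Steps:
(-1 + 4*I)*(-312) = (-1 + 4*(-17))*(-312) = (-1 - 68)*(-312) = -69*(-312) = 21528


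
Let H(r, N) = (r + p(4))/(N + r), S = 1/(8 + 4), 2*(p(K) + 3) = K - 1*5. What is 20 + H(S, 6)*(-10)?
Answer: 1870/73 ≈ 25.616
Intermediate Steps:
p(K) = -11/2 + K/2 (p(K) = -3 + (K - 1*5)/2 = -3 + (K - 5)/2 = -3 + (-5 + K)/2 = -3 + (-5/2 + K/2) = -11/2 + K/2)
S = 1/12 ≈ 0.083333
H(r, N) = (-7/2 + r)/(N + r) (H(r, N) = (r + (-11/2 + (½)*4))/(N + r) = (r + (-11/2 + 2))/(N + r) = (r - 7/2)/(N + r) = (-7/2 + r)/(N + r))
20 + H(S, 6)*(-10) = 20 + ((-7/2 + 1/12)/(6 + 1/12))*(-10) = 20 + (-41/12/(73/12))*(-10) = 20 + ((12/73)*(-41/12))*(-10) = 20 - 41/73*(-10) = 20 + 410/73 = 1870/73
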